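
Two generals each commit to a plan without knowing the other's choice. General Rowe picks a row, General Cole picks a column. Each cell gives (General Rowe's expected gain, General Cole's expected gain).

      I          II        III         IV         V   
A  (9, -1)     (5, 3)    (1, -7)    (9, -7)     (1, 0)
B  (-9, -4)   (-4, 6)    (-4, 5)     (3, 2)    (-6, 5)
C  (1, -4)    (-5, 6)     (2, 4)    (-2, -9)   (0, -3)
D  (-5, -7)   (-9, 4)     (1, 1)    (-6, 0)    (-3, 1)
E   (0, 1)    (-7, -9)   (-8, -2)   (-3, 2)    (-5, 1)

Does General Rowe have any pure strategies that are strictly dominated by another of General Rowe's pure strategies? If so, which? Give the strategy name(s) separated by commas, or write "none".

B, D, E

Nothing dominates A: B at I (9>-9); C at I (9>1); D at I (9>-5); E at I (9>0).
A strictly dominates B — I: 9>-9, II: 5>-4, III: 1>-4, IV: 9>3, V: 1>-6.
Nothing dominates C: A at III (2>1); B at I (1>-9); D at I (1>-5); E at I (1>0).
D is strictly dominated by C (I: 1>-5, II: -5>-9, III: 2>1, IV: -2>-6, V: 0>-3).
A strictly dominates E — I: 9>0, II: 5>-7, III: 1>-8, IV: 9>-3, V: 1>-5.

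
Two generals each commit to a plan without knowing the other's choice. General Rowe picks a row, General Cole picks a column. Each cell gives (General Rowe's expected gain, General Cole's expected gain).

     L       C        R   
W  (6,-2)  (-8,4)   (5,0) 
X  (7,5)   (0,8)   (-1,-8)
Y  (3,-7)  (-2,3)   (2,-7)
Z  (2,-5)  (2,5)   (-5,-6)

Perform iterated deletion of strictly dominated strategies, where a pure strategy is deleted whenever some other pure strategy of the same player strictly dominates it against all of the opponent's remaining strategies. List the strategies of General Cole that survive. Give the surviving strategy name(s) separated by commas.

C

For General Cole, C strictly dominates L on the remaining rows (W: 4>-2, X: 8>5, Y: 3>-7, Z: 5>-5); eliminate L.
For General Cole, C strictly dominates R on the remaining rows (W: 4>0, X: 8>-8, Y: 3>-7, Z: 5>-6); eliminate R.
For General Rowe, X strictly dominates W on the remaining columns (C: 0>-8); eliminate W.
General Rowe's strategy X is strictly dominated by Z (C: 2>0) and is removed.
For General Rowe, Z strictly dominates Y on the remaining columns (C: 2>-2); eliminate Y.
Among the remaining strategies, none is strictly dominated by another pure strategy of the same player, so the elimination stops.
Surviving strategies — General Rowe: {Z}; General Cole: {C}.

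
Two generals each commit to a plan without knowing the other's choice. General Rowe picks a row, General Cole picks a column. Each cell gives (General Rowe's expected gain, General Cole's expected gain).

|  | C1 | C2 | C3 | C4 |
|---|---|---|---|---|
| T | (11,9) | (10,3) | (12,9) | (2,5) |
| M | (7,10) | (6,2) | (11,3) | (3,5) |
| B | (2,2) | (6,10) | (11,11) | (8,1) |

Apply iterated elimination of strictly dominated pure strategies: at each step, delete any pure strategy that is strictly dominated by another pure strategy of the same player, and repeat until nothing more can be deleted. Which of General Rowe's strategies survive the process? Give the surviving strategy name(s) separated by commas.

T

General Cole's strategy C2 is strictly dominated by C3 (T: 9>3, M: 3>2, B: 11>10) and is removed.
Column C4 is eliminated: C1 beats it against every remaining row (T: 9>5, M: 10>5, B: 2>1).
Row M is eliminated: T beats it against every remaining column (C1: 11>7, C3: 12>11).
General Rowe's strategy B is strictly dominated by T (C1: 11>2, C3: 12>11) and is removed.
Among the remaining strategies, none is strictly dominated by another pure strategy of the same player, so the elimination stops.
Surviving strategies — General Rowe: {T}; General Cole: {C1, C3}.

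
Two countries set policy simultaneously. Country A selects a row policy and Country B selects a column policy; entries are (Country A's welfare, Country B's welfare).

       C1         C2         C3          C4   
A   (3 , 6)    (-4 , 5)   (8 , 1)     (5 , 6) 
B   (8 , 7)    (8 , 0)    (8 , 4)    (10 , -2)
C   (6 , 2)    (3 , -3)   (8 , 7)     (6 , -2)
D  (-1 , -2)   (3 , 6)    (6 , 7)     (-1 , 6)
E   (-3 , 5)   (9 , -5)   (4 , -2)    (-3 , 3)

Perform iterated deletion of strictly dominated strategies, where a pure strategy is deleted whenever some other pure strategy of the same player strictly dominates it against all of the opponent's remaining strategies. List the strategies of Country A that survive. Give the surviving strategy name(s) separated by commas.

A, B, C

Country A's strategy D is strictly dominated by B (C1: 8>-1, C2: 8>3, C3: 8>6, C4: 10>-1) and is removed.
For Country B, C1 strictly dominates C2 on the remaining rows (A: 6>5, B: 7>0, C: 2>-3, E: 5>-5); eliminate C2.
Country A's strategy E is strictly dominated by A (C1: 3>-3, C3: 8>4, C4: 5>-3) and is removed.
Among the remaining strategies, none is strictly dominated by another pure strategy of the same player, so the elimination stops.
Surviving strategies — Country A: {A, B, C}; Country B: {C1, C3, C4}.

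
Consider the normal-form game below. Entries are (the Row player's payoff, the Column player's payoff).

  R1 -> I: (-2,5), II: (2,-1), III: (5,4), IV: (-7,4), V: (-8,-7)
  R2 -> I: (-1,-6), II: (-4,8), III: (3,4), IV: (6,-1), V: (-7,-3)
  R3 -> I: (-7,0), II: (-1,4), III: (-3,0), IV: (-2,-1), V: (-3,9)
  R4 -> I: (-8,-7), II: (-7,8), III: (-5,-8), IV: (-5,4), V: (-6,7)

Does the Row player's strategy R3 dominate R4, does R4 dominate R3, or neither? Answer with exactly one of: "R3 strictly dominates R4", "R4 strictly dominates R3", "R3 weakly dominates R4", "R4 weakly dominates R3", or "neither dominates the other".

R3 strictly dominates R4

Compare R3 to R4 across each choice by the Column player: I: -7>-8, II: -1>-7, III: -3>-5, IV: -2>-5, V: -3>-6.
Every comparison favours R3, so R3 strictly dominates R4.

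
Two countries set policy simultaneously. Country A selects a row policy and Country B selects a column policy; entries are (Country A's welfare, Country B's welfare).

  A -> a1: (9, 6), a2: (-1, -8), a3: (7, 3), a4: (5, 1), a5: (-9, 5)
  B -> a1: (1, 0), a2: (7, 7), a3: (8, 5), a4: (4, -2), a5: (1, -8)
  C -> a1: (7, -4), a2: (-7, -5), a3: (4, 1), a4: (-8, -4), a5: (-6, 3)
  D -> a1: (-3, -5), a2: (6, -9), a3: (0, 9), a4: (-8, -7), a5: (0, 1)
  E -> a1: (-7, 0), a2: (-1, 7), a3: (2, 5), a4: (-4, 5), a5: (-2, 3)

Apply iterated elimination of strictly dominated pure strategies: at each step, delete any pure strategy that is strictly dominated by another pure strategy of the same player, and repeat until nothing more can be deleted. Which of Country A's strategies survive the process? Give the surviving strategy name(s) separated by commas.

A, B, C

Country A's strategy D is strictly dominated by B (a1: 1>-3, a2: 7>6, a3: 8>0, a4: 4>-8, a5: 1>0) and is removed.
Country A's strategy E is strictly dominated by B (a1: 1>-7, a2: 7>-1, a3: 8>2, a4: 4>-4, a5: 1>-2) and is removed.
Country B's strategy a4 is strictly dominated by a3 (A: 3>1, B: 5>-2, C: 1>-4) and is removed.
Among the remaining strategies, none is strictly dominated by another pure strategy of the same player, so the elimination stops.
Surviving strategies — Country A: {A, B, C}; Country B: {a1, a2, a3, a5}.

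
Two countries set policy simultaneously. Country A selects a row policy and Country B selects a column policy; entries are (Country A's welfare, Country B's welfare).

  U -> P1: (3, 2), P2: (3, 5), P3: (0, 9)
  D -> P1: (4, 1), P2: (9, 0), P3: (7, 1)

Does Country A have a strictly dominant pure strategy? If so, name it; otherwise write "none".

D

D vs U: P1: 4>3, P2: 9>3, P3: 7>0.
D strictly beats every other strategy against every opponent action, so it is strictly dominant.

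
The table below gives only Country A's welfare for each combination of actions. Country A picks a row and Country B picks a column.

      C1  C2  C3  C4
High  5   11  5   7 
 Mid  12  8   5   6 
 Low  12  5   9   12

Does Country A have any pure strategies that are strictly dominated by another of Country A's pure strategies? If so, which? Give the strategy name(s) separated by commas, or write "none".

none

High: no other strategy beats it everywhere (Mid at C2 (11>8); Low at C2 (11>5)).
Mid is not dominated — it holds its own against High at C1 (12>5); Low at C1 (12=12).
Low: no other strategy beats it everywhere (High at C1 (12>5); Mid at C1 (12=12)).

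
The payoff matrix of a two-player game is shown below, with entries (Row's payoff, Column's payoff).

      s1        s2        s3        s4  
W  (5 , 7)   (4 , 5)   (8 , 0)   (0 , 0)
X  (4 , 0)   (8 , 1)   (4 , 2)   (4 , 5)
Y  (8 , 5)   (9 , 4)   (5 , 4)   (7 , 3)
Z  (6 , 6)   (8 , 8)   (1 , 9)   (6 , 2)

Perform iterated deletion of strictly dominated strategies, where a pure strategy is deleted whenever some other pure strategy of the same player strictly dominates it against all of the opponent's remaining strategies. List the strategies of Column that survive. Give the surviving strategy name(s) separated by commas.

s1

For Row, Y strictly dominates X on the remaining columns (s1: 8>4, s2: 9>8, s3: 5>4, s4: 7>4); eliminate X.
For Row, Y strictly dominates Z on the remaining columns (s1: 8>6, s2: 9>8, s3: 5>1, s4: 7>6); eliminate Z.
Column s2 is eliminated: s1 beats it against every remaining row (W: 7>5, Y: 5>4).
Column's strategy s3 is strictly dominated by s1 (W: 7>0, Y: 5>4) and is removed.
Row W is eliminated: Y beats it against every remaining column (s1: 8>5, s4: 7>0).
Column's strategy s4 is strictly dominated by s1 (Y: 5>3) and is removed.
Among the remaining strategies, none is strictly dominated by another pure strategy of the same player, so the elimination stops.
Surviving strategies — Row: {Y}; Column: {s1}.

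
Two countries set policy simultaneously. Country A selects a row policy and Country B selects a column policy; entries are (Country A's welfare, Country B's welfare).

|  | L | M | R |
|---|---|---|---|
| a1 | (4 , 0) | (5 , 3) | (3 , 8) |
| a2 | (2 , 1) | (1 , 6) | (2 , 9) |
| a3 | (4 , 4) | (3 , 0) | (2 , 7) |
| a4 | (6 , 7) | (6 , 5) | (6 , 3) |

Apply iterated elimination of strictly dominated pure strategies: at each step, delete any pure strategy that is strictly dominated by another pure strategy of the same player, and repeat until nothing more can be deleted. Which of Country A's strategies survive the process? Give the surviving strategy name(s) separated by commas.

a4

Country A's strategy a1 is strictly dominated by a4 (L: 6>4, M: 6>5, R: 6>3) and is removed.
Row a2 is eliminated: a4 beats it against every remaining column (L: 6>2, M: 6>1, R: 6>2).
Row a3 is eliminated: a4 beats it against every remaining column (L: 6>4, M: 6>3, R: 6>2).
Country B's strategy M is strictly dominated by L (a4: 7>5) and is removed.
Column R is eliminated: L beats it against every remaining row (a4: 7>3).
Among the remaining strategies, none is strictly dominated by another pure strategy of the same player, so the elimination stops.
Surviving strategies — Country A: {a4}; Country B: {L}.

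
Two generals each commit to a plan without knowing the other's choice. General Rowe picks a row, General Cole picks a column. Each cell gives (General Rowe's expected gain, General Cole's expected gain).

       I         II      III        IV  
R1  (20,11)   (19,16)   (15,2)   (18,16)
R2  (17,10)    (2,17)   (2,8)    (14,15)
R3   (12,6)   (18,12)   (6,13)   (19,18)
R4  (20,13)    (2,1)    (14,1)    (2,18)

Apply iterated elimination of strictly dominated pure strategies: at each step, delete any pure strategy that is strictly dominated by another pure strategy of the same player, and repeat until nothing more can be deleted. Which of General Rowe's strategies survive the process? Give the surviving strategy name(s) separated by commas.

R1, R3

For General Rowe, R1 strictly dominates R2 on the remaining columns (I: 20>17, II: 19>2, III: 15>2, IV: 18>14); eliminate R2.
For General Cole, IV strictly dominates I on the remaining rows (R1: 16>11, R3: 18>6, R4: 18>13); eliminate I.
General Rowe's strategy R4 is strictly dominated by R1 (II: 19>2, III: 15>14, IV: 18>2) and is removed.
For General Cole, IV strictly dominates III on the remaining rows (R1: 16>2, R3: 18>13); eliminate III.
Among the remaining strategies, none is strictly dominated by another pure strategy of the same player, so the elimination stops.
Surviving strategies — General Rowe: {R1, R3}; General Cole: {II, IV}.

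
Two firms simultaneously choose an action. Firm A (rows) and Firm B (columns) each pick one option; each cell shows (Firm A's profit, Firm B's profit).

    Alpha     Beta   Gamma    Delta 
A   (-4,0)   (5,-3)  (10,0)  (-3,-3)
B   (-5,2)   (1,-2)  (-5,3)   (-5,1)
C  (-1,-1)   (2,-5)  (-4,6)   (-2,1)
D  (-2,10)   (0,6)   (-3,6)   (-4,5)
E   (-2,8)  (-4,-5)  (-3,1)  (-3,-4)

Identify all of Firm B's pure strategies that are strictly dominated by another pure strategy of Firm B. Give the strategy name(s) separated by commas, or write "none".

Beta, Delta

Alpha is not dominated — it holds its own against Beta at A (0>-3); Gamma at A (0=0); Delta at A (0>-3).
Alpha strictly dominates Beta — A: 0>-3, B: 2>-2, C: -1>-5, D: 10>6, E: 8>-5.
Nothing dominates Gamma: Alpha at A (0=0); Beta at A (0>-3); Delta at A (0>-3).
Delta: dominated, since Gamma does at least as well everywhere (A: 0>-3, B: 3>1, C: 6>1, D: 6>5, E: 1>-4).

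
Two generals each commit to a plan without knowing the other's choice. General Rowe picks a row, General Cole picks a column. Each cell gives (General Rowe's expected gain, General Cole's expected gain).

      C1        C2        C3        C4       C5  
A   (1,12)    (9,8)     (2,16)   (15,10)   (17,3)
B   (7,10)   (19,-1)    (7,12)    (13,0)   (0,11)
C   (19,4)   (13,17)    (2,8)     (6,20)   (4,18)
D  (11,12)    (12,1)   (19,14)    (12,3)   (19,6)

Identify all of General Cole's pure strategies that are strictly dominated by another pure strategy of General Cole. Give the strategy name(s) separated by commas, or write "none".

C1 is strictly dominated by C3 (A: 16>12, B: 12>10, C: 8>4, D: 14>12).
C2: dominated, since C4 does at least as well everywhere (A: 10>8, B: 0>-1, C: 20>17, D: 3>1).
Nothing dominates C3: C1 at A (16>12); C2 at A (16>8); C4 at A (16>10); C5 at A (16>3).
Nothing dominates C4: C1 at C (20>4); C2 at A (10>8); C3 at C (20>8); C5 at A (10>3).
Nothing dominates C5: C1 at B (11>10); C2 at B (11>-1); C3 at C (18>8); C4 at B (11>0).

C1, C2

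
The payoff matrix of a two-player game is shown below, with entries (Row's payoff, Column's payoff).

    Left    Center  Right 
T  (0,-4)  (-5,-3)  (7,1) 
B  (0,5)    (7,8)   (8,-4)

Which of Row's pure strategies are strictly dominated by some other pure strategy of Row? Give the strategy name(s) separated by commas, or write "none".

T: no other strategy beats it everywhere (B at Left (0=0)).
B is not dominated — it holds its own against T at Left (0=0).

none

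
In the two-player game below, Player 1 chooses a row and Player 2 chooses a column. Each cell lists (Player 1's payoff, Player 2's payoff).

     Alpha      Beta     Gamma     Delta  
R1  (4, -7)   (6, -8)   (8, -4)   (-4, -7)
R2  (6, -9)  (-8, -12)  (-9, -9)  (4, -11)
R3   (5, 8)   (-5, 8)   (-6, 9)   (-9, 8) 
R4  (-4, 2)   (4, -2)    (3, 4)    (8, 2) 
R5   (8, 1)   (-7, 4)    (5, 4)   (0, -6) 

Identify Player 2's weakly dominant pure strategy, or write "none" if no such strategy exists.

Gamma vs Alpha: R1: -4>-7, R2: -9=-9, R3: 9>8, R4: 4>2, R5: 4>1.
Gamma vs Beta: R1: -4>-8, R2: -9>-12, R3: 9>8, R4: 4>-2, R5: 4=4.
Gamma vs Delta: R1: -4>-7, R2: -9>-11, R3: 9>8, R4: 4>2, R5: 4>-6.
Gamma is at least as good as every other strategy against every opponent action, so it is weakly dominant.

Gamma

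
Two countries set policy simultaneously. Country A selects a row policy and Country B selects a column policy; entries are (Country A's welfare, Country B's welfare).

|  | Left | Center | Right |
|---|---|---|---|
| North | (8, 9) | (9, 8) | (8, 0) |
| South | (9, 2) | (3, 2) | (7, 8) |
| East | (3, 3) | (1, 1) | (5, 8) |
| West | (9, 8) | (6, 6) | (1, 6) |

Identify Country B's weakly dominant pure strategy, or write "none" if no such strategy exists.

Left fails to dominate Right at South (2<8).
Center fails to dominate Left at North (8<9).
Right fails to dominate Left at North (0<9).
No single strategy dominates all the others.

none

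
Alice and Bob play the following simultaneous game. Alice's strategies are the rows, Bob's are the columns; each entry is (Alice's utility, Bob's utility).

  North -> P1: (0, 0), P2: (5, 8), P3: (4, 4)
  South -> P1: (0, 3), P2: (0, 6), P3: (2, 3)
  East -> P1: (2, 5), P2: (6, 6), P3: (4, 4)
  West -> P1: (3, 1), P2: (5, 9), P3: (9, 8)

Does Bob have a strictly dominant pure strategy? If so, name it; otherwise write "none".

P2 vs P1: North: 8>0, South: 6>3, East: 6>5, West: 9>1.
P2 vs P3: North: 8>4, South: 6>3, East: 6>4, West: 9>8.
P2 strictly beats every other strategy against every opponent action, so it is strictly dominant.

P2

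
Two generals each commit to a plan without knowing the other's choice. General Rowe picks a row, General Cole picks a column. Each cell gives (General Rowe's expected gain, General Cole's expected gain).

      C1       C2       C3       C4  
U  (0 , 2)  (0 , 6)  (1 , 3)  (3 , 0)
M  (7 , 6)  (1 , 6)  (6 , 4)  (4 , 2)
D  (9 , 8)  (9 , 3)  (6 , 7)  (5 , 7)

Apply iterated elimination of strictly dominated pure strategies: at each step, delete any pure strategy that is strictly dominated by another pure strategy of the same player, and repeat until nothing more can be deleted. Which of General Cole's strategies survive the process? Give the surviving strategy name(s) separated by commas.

C1

General Rowe's strategy U is strictly dominated by M (C1: 7>0, C2: 1>0, C3: 6>1, C4: 4>3) and is removed.
For General Cole, C1 strictly dominates C3 on the remaining rows (M: 6>4, D: 8>7); eliminate C3.
Row M is eliminated: D beats it against every remaining column (C1: 9>7, C2: 9>1, C4: 5>4).
For General Cole, C1 strictly dominates C2 on the remaining rows (D: 8>3); eliminate C2.
Column C4 is eliminated: C1 beats it against every remaining row (D: 8>7).
Among the remaining strategies, none is strictly dominated by another pure strategy of the same player, so the elimination stops.
Surviving strategies — General Rowe: {D}; General Cole: {C1}.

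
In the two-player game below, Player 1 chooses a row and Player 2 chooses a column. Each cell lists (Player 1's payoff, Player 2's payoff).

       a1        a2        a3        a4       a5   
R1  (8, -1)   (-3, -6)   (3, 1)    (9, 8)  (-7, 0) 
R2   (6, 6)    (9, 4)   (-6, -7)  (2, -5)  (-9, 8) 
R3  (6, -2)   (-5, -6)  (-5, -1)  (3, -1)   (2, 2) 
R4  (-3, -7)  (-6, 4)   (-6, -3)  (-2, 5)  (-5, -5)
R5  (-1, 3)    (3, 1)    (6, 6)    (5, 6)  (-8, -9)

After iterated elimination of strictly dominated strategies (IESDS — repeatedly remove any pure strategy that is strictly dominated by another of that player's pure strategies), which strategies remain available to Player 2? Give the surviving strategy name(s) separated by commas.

a3, a4, a5

Row R4 is eliminated: R3 beats it against every remaining column (a1: 6>-3, a2: -5>-6, a3: -5>-6, a4: 3>-2, a5: 2>-5).
For Player 2, a1 strictly dominates a2 on the remaining rows (R1: -1>-6, R2: 6>4, R3: -2>-6, R5: 3>1); eliminate a2.
Row R2 is eliminated: R1 beats it against every remaining column (a1: 8>6, a3: 3>-6, a4: 9>2, a5: -7>-9).
Column a1 is eliminated: a3 beats it against every remaining row (R1: 1>-1, R3: -1>-2, R5: 6>3).
Among the remaining strategies, none is strictly dominated by another pure strategy of the same player, so the elimination stops.
Surviving strategies — Player 1: {R1, R3, R5}; Player 2: {a3, a4, a5}.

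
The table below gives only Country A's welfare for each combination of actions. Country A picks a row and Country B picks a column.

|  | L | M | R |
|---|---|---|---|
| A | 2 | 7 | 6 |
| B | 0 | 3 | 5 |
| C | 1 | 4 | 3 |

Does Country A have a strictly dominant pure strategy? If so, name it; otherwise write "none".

A

A vs B: L: 2>0, M: 7>3, R: 6>5.
A vs C: L: 2>1, M: 7>4, R: 6>3.
A strictly beats every other strategy against every opponent action, so it is strictly dominant.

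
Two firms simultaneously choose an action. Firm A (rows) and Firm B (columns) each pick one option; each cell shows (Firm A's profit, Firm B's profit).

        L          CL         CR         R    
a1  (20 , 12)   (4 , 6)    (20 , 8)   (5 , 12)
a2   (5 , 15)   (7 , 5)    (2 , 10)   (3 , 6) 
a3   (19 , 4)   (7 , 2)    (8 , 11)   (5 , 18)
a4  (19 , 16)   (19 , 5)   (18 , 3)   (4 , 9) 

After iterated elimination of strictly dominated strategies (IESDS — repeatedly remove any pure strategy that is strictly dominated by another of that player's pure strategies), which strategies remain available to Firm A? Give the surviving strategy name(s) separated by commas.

a1, a3

Firm A's strategy a2 is strictly dominated by a4 (L: 19>5, CL: 19>7, CR: 18>2, R: 4>3) and is removed.
Column CL is eliminated: L beats it against every remaining row (a1: 12>6, a3: 4>2, a4: 16>5).
Firm A's strategy a4 is strictly dominated by a1 (L: 20>19, CR: 20>18, R: 5>4) and is removed.
For Firm B, R strictly dominates CR on the remaining rows (a1: 12>8, a3: 18>11); eliminate CR.
Among the remaining strategies, none is strictly dominated by another pure strategy of the same player, so the elimination stops.
Surviving strategies — Firm A: {a1, a3}; Firm B: {L, R}.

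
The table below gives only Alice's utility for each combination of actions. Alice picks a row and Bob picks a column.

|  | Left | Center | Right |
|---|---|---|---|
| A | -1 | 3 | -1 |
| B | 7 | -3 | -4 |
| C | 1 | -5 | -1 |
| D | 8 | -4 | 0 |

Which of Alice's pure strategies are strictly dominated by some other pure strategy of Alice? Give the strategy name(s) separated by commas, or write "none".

Nothing dominates A: B at Center (3>-3); C at Center (3>-5); D at Center (3>-4).
Nothing dominates B: A at Left (7>-1); C at Left (7>1); D at Center (-3>-4).
C: dominated, since D does at least as well everywhere (Left: 8>1, Center: -4>-5, Right: 0>-1).
D: no other strategy beats it everywhere (A at Left (8>-1); B at Left (8>7); C at Left (8>1)).

C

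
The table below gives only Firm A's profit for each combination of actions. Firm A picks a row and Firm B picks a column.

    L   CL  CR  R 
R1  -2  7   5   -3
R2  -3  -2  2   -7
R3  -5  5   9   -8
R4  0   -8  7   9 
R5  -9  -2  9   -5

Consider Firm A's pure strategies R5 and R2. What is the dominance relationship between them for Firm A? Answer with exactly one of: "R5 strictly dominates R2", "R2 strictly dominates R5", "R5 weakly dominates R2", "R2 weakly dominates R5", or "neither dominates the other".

Compare R5 to R2 across each opponent action: L: -9<-3, CL: -2=-2, CR: 9>2, R: -5>-7.
R5 does better at CR, R but worse at L; neither strategy dominates the other.

neither dominates the other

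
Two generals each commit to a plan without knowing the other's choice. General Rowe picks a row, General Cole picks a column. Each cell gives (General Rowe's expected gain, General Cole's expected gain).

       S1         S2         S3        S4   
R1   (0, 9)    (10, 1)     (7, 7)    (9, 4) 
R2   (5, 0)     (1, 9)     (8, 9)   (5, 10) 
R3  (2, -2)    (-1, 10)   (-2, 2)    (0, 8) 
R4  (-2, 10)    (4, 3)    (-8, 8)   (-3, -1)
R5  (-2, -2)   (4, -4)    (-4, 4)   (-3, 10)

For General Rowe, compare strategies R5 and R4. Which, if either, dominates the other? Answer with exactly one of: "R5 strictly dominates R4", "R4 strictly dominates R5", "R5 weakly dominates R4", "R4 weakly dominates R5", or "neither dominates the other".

R5 weakly dominates R4

Compare R5 to R4 across every action of General Cole: S1: -2=-2, S2: 4=4, S3: -4>-8, S4: -3=-3.
R5 is at least as good everywhere and strictly better somewhere (tied only at S1, S2, S4), so R5 weakly but not strictly dominates R4.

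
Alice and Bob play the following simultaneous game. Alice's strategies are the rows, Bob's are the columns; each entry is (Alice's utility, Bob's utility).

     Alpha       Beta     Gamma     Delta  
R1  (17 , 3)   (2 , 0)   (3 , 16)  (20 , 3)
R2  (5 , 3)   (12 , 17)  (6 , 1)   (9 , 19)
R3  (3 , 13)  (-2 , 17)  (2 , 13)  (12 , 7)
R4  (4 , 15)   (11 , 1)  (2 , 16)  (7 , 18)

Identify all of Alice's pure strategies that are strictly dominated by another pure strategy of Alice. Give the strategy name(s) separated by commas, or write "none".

Nothing dominates R1: R2 at Alpha (17>5); R3 at Alpha (17>3); R4 at Alpha (17>4).
R2: no other strategy beats it everywhere (R1 at Beta (12>2); R3 at Alpha (5>3); R4 at Alpha (5>4)).
R3 is strictly dominated by R1 (Alpha: 17>3, Beta: 2>-2, Gamma: 3>2, Delta: 20>12).
R4 is strictly dominated by R2 (Alpha: 5>4, Beta: 12>11, Gamma: 6>2, Delta: 9>7).

R3, R4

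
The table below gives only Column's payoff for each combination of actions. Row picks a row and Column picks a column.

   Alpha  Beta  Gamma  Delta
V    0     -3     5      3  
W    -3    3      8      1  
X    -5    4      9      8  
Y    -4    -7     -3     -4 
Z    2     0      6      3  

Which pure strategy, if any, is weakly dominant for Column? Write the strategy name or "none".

Gamma vs Alpha: V: 5>0, W: 8>-3, X: 9>-5, Y: -3>-4, Z: 6>2.
Gamma vs Beta: V: 5>-3, W: 8>3, X: 9>4, Y: -3>-7, Z: 6>0.
Gamma vs Delta: V: 5>3, W: 8>1, X: 9>8, Y: -3>-4, Z: 6>3.
Gamma is at least as good as every other strategy against every opponent action, so it is weakly dominant.

Gamma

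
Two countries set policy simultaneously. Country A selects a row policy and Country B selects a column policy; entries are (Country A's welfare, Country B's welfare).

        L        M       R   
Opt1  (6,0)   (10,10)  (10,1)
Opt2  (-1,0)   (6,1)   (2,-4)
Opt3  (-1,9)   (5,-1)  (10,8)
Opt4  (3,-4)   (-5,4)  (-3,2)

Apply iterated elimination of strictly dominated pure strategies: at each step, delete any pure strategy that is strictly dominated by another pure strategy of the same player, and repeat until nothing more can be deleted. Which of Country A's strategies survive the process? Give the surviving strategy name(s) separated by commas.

Row Opt2 is eliminated: Opt1 beats it against every remaining column (L: 6>-1, M: 10>6, R: 10>2).
For Country A, Opt1 strictly dominates Opt4 on the remaining columns (L: 6>3, M: 10>-5, R: 10>-3); eliminate Opt4.
Among the remaining strategies, none is strictly dominated by another pure strategy of the same player, so the elimination stops.
Surviving strategies — Country A: {Opt1, Opt3}; Country B: {L, M, R}.

Opt1, Opt3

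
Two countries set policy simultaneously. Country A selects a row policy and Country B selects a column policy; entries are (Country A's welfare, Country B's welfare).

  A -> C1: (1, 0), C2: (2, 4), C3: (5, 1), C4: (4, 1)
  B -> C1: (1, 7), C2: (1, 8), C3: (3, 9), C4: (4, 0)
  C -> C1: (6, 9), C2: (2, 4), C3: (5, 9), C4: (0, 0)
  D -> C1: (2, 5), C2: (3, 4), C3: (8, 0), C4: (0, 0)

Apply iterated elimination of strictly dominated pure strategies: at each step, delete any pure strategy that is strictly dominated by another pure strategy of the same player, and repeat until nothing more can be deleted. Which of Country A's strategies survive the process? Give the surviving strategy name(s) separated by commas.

For Country B, C2 strictly dominates C4 on the remaining rows (A: 4>1, B: 8>0, C: 4>0, D: 4>0); eliminate C4.
For Country A, D strictly dominates A on the remaining columns (C1: 2>1, C2: 3>2, C3: 8>5); eliminate A.
For Country A, C strictly dominates B on the remaining columns (C1: 6>1, C2: 2>1, C3: 5>3); eliminate B.
For Country B, C1 strictly dominates C2 on the remaining rows (C: 9>4, D: 5>4); eliminate C2.
Among the remaining strategies, none is strictly dominated by another pure strategy of the same player, so the elimination stops.
Surviving strategies — Country A: {C, D}; Country B: {C1, C3}.

C, D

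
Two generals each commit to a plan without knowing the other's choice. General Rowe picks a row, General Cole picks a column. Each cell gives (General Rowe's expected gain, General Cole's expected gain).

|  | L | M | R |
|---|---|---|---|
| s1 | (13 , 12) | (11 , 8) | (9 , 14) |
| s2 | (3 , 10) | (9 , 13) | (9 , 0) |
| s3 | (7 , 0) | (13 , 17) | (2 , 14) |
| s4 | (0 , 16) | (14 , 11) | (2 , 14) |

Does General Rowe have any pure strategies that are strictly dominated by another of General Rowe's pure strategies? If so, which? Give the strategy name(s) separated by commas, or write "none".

none

s1: no other strategy beats it everywhere (s2 at L (13>3); s3 at L (13>7); s4 at L (13>0)).
Nothing dominates s2: s1 at R (9=9); s3 at R (9>2); s4 at L (3>0).
s3 is not dominated — it holds its own against s1 at M (13>11); s2 at L (7>3); s4 at L (7>0).
Nothing dominates s4: s1 at M (14>11); s2 at M (14>9); s3 at M (14>13).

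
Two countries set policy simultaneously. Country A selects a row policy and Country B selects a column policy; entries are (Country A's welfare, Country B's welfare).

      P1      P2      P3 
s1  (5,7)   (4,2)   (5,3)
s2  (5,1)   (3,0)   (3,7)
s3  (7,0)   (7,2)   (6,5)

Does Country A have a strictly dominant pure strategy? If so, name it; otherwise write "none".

s3

s3 vs s1: P1: 7>5, P2: 7>4, P3: 6>5.
s3 vs s2: P1: 7>5, P2: 7>3, P3: 6>3.
s3 strictly beats every other strategy against every opponent action, so it is strictly dominant.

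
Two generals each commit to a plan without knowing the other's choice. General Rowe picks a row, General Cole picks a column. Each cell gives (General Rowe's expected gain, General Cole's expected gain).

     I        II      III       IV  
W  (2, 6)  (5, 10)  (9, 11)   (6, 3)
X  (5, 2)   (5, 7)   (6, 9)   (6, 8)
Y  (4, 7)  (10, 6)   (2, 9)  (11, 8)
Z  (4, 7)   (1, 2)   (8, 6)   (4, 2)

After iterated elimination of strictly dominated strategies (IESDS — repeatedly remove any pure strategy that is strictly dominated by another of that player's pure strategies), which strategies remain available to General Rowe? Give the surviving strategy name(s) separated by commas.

For General Cole, III strictly dominates II on the remaining rows (W: 11>10, X: 9>7, Y: 9>6, Z: 6>2); eliminate II.
For General Cole, III strictly dominates IV on the remaining rows (W: 11>3, X: 9>8, Y: 9>8, Z: 6>2); eliminate IV.
General Rowe's strategy Y is strictly dominated by X (I: 5>4, III: 6>2) and is removed.
Among the remaining strategies, none is strictly dominated by another pure strategy of the same player, so the elimination stops.
Surviving strategies — General Rowe: {W, X, Z}; General Cole: {I, III}.

W, X, Z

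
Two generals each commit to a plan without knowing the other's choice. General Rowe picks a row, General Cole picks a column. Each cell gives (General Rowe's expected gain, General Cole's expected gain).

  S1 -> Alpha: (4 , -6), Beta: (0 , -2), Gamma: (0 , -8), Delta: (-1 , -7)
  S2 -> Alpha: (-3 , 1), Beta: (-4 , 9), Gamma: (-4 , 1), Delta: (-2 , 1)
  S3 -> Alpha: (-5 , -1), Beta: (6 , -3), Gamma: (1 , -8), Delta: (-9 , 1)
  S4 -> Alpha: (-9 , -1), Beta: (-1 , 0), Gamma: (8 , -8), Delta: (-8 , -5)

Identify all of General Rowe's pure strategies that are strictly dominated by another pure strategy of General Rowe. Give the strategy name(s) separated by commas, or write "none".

S2

S1: no other strategy beats it everywhere (S2 at Alpha (4>-3); S3 at Alpha (4>-5); S4 at Alpha (4>-9)).
S1 strictly dominates S2 — Alpha: 4>-3, Beta: 0>-4, Gamma: 0>-4, Delta: -1>-2.
S3: no other strategy beats it everywhere (S1 at Beta (6>0); S2 at Beta (6>-4); S4 at Alpha (-5>-9)).
S4: no other strategy beats it everywhere (S1 at Gamma (8>0); S2 at Beta (-1>-4); S3 at Gamma (8>1)).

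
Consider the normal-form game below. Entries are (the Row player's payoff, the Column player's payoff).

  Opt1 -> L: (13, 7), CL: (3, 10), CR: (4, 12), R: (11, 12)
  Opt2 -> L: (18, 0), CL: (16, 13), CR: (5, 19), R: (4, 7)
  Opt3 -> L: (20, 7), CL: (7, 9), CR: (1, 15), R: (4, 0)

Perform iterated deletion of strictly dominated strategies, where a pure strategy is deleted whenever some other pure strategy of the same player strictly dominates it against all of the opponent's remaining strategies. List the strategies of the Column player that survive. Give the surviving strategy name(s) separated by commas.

CR, R

Column L is eliminated: CL beats it against every remaining row (Opt1: 10>7, Opt2: 13>0, Opt3: 9>7).
Column CL is eliminated: CR beats it against every remaining row (Opt1: 12>10, Opt2: 19>13, Opt3: 15>9).
The Row player's strategy Opt3 is strictly dominated by Opt1 (CR: 4>1, R: 11>4) and is removed.
Among the remaining strategies, none is strictly dominated by another pure strategy of the same player, so the elimination stops.
Surviving strategies — the Row player: {Opt1, Opt2}; the Column player: {CR, R}.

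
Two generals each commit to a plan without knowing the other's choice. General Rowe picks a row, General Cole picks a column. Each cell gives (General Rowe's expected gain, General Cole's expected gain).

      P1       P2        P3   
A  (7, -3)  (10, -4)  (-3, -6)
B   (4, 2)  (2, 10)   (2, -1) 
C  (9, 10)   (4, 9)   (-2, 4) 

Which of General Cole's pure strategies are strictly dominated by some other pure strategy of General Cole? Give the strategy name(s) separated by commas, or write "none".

P3

Nothing dominates P1: P2 at A (-3>-4); P3 at A (-3>-6).
P2: no other strategy beats it everywhere (P1 at B (10>2); P3 at A (-4>-6)).
P3: dominated, since P1 does at least as well everywhere (A: -3>-6, B: 2>-1, C: 10>4).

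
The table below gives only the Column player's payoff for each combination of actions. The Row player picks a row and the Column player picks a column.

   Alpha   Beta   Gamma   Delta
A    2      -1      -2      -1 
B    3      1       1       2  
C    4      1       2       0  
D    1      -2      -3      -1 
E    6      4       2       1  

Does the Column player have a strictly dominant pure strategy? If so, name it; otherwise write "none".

Alpha

Alpha vs Beta: A: 2>-1, B: 3>1, C: 4>1, D: 1>-2, E: 6>4.
Alpha vs Gamma: A: 2>-2, B: 3>1, C: 4>2, D: 1>-3, E: 6>2.
Alpha vs Delta: A: 2>-1, B: 3>2, C: 4>0, D: 1>-1, E: 6>1.
Alpha strictly beats every other strategy against every opponent action, so it is strictly dominant.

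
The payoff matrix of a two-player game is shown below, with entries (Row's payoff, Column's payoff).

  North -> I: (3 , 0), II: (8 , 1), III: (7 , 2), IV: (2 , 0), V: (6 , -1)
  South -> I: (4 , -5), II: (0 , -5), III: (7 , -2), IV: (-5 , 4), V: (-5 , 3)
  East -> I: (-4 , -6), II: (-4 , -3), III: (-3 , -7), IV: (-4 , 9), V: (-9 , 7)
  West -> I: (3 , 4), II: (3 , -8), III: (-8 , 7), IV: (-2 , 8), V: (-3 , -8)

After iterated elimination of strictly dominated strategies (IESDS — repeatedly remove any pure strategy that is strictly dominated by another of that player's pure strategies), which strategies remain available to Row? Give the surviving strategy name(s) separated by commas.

For Row, North strictly dominates East on the remaining columns (I: 3>-4, II: 8>-4, III: 7>-3, IV: 2>-4, V: 6>-9); eliminate East.
Column's strategy I is strictly dominated by III (North: 2>0, South: -2>-5, West: 7>4) and is removed.
Row's strategy West is strictly dominated by North (II: 8>3, III: 7>-8, IV: 2>-2, V: 6>-3) and is removed.
Column II is eliminated: III beats it against every remaining row (North: 2>1, South: -2>-5).
Column's strategy V is strictly dominated by IV (North: 0>-1, South: 4>3) and is removed.
Among the remaining strategies, none is strictly dominated by another pure strategy of the same player, so the elimination stops.
Surviving strategies — Row: {North, South}; Column: {III, IV}.

North, South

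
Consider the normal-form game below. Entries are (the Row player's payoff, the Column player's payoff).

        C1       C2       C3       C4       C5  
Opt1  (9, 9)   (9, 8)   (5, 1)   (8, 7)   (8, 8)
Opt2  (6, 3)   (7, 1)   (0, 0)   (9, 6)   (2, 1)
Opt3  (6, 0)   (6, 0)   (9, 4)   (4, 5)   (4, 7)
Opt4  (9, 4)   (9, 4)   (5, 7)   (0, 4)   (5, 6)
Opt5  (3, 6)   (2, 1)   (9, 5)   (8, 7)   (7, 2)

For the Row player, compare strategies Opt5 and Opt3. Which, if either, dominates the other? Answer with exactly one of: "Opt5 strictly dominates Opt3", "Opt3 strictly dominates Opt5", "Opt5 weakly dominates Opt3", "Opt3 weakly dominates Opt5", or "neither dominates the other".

Compare Opt5 to Opt3 across each choice by the Column player: C1: 3<6, C2: 2<6, C3: 9=9, C4: 8>4, C5: 7>4.
Opt5 does better at C4, C5 but worse at C1, C2; neither strategy dominates the other.

neither dominates the other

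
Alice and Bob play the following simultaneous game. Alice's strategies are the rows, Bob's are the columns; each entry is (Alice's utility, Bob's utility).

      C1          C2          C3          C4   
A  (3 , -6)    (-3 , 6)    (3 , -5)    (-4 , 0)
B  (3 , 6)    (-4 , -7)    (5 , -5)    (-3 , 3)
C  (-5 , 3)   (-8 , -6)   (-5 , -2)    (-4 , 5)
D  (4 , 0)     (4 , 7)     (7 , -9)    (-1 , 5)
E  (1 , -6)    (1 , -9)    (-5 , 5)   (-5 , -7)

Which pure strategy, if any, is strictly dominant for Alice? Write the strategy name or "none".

D vs A: C1: 4>3, C2: 4>-3, C3: 7>3, C4: -1>-4.
D vs B: C1: 4>3, C2: 4>-4, C3: 7>5, C4: -1>-3.
D vs C: C1: 4>-5, C2: 4>-8, C3: 7>-5, C4: -1>-4.
D vs E: C1: 4>1, C2: 4>1, C3: 7>-5, C4: -1>-5.
D strictly beats every other strategy against every opponent action, so it is strictly dominant.

D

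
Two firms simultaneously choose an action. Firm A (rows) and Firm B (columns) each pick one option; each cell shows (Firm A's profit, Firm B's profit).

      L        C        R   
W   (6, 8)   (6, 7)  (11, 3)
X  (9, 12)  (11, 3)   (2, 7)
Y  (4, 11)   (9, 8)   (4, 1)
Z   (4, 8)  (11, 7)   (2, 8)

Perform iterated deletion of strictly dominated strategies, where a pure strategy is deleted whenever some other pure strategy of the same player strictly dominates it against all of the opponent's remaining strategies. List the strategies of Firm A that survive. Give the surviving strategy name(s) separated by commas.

X

For Firm B, L strictly dominates C on the remaining rows (W: 8>7, X: 12>3, Y: 11>8, Z: 8>7); eliminate C.
Firm A's strategy Y is strictly dominated by W (L: 6>4, R: 11>4) and is removed.
Firm A's strategy Z is strictly dominated by W (L: 6>4, R: 11>2) and is removed.
For Firm B, L strictly dominates R on the remaining rows (W: 8>3, X: 12>7); eliminate R.
For Firm A, X strictly dominates W on the remaining columns (L: 9>6); eliminate W.
Among the remaining strategies, none is strictly dominated by another pure strategy of the same player, so the elimination stops.
Surviving strategies — Firm A: {X}; Firm B: {L}.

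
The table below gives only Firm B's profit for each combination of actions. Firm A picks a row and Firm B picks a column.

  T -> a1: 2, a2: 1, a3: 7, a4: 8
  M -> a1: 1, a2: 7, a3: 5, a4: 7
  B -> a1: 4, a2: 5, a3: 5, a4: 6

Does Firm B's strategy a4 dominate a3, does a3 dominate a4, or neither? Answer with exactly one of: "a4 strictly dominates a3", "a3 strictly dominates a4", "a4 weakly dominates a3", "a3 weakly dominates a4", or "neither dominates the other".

a4 strictly dominates a3

Compare a4 to a3 across every action of Firm A: T: 8>7, M: 7>5, B: 6>5.
a4 gives a strictly higher payoff against every action of Firm A, so a4 strictly dominates a3.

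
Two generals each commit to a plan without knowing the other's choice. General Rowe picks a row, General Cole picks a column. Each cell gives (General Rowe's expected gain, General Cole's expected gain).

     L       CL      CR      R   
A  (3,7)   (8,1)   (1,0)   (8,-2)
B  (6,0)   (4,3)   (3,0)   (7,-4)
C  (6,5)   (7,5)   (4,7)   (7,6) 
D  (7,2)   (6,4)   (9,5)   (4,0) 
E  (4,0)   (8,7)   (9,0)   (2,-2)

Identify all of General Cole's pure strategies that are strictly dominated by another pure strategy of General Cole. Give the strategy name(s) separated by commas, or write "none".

R

Nothing dominates L: CL at A (7>1); CR at A (7>0); R at A (7>-2).
CL: no other strategy beats it everywhere (L at B (3>0); CR at A (1>0); R at A (1>-2)).
CR is not dominated — it holds its own against L at B (0=0); CL at C (7>5); R at A (0>-2).
CR strictly dominates R — A: 0>-2, B: 0>-4, C: 7>6, D: 5>0, E: 0>-2.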